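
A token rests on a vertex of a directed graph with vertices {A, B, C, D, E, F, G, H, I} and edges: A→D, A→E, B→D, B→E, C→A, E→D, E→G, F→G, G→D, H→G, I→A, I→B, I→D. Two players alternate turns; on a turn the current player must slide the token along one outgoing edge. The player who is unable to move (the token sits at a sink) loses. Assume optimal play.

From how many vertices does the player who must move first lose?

Build the W/L table. Terminal = L. A non-terminal position is W if it has a move to some L; otherwise it is L.
Every edge goes from a vertex to one that appears earlier in the order D, G, E, H, B, A, C, F, I, so processing vertices in that order labels each vertex after all of its successors.
D: no outgoing edge → L
G: reaches L-position D → W
E: reaches L-position D → W
H: only reaches G(W), which is W → L
B: reaches L-position D → W
A: reaches L-position D → W
C: only reaches A(W), which is W → L
F: only reaches G(W), which is W → L
I: reaches L-position D → W
The L vertices are C, D, F, H; that is 4 in all.

4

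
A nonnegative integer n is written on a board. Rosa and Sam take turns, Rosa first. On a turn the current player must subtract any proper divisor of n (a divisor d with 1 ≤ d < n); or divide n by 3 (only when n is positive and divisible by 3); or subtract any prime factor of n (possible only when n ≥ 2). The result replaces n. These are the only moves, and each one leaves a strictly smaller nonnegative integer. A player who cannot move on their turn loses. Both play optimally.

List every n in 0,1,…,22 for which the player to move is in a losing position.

0, 1, 4, 9, 14, 20

Label each position W (a win for the player to move) or L (a loss). A position with no legal move is L; any other position is W exactly when some move reaches an L, and L when every move reaches a W.
n=0: no move → L
n=1: no move → L
n=2: can move to 0, which is L ⇒ W
n=3: can move to 0, which is L ⇒ W
n=4: moves to 2(W), 3(W); every one is W ⇒ L
n=5: can move to 0, which is L ⇒ W
n=6: can move to 4, which is L ⇒ W
n=7: can move to 0, which is L ⇒ W
n=8: can move to 4, which is L ⇒ W
n=9: moves to 3(W), 6(W), 8(W); every one is W ⇒ L
n=10: can move to 9, which is L ⇒ W
n=11: can move to 0, which is L ⇒ W
n=12: can move to 4, which is L ⇒ W
n=13: can move to 0, which is L ⇒ W
n=14: moves to 7(W), 12(W), 13(W); every one is W ⇒ L
n=15: can move to 14, which is L ⇒ W
n=16: can move to 14, which is L ⇒ W
n=17: can move to 0, which is L ⇒ W
n=18: can move to 9, which is L ⇒ W
n=19: can move to 0, which is L ⇒ W
n=20: moves to 10(W), 15(W), 16(W), 18(W), 19(W); every one is W ⇒ L
n=21: can move to 14, which is L ⇒ W
n=22: can move to 20, which is L ⇒ W
The losing starting values of n are exactly the entries labelled L in this table (6 of them).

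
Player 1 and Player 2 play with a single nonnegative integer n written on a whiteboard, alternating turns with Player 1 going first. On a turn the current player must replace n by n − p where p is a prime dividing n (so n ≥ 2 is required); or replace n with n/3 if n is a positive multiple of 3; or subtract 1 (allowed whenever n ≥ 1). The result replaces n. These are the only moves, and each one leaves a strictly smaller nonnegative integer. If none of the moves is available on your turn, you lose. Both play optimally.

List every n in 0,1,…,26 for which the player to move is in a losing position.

Label each position W (a win for the player to move) or L (a loss). A position with no legal move is L; any other position is W exactly when some move reaches an L, and L when every move reaches a W.
n=0: no move → L
n=1: →0(L), so W
n=2: →0(L), so W
n=3: →0(L), so W
n=4: →2(W), 3(W) — all W, so L
n=5: →0(L), so W
n=6: →4(L), so W
n=7: →0(L), so W
n=8: →6(W), 7(W) — all W, so L
n=9: →8(L), so W
n=10: →8(L), so W
n=11: →0(L), so W
n=12: →4(L), so W
n=13: →0(L), so W
n=14: →7(W), 12(W), 13(W) — all W, so L
n=15: →14(L), so W
n=16: →14(L), so W
n=17: →0(L), so W
n=18: →6(W), 15(W), 16(W), 17(W) — all W, so L
n=19: →0(L), so W
n=20: →18(L), so W
n=21: →14(L), so W
n=22: →11(W), 20(W), 21(W) — all W, so L
n=23: →0(L), so W
n=24: →8(L), so W
n=25: →20(W), 24(W) — all W, so L
n=26: →25(L), so W
Reading off the rows marked L gives the requested list; there are 7 such values of n.

0, 4, 8, 14, 18, 22, 25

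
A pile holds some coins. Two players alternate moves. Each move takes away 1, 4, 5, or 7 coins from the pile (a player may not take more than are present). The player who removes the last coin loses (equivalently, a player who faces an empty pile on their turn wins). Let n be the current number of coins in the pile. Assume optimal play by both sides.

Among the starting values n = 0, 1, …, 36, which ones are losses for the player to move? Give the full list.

Build the W/L table. Terminal = W. A non-terminal position is W if it has a move to some L; otherwise it is L.
n=0: no move; the opponent has just taken the last coin and therefore loses → W
n=1: the only move is to 0(W), a W ⇒ L
n=2: can move to 1, which is L ⇒ W
n=3: the only move is to 2(W), a W ⇒ L
n=4: can move to 3, which is L ⇒ W
n=5: can move to 1, which is L ⇒ W
n=6: can move to 1, which is L ⇒ W
n=7: can move to 3, which is L ⇒ W
n=8: can move to 3, which is L ⇒ W
n=9: moves to 8(W), 5(W), 4(W), 2(W); every one is W ⇒ L
n=10: can move to 9, which is L ⇒ W
n=11: moves to 10(W), 7(W), 6(W), 4(W); every one is W ⇒ L
n=12: can move to 11, which is L ⇒ W
n=13: can move to 9, which is L ⇒ W
n=14: can move to 9, which is L ⇒ W
n=15: can move to 11, which is L ⇒ W
n=16: can move to 11, which is L ⇒ W
n=17: moves to 16(W), 13(W), 12(W), 10(W); every one is W ⇒ L
n=18: can move to 17, which is L ⇒ W
n=19: moves to 18(W), 15(W), 14(W), 12(W); every one is W ⇒ L
n=20: can move to 19, which is L ⇒ W
n=21: can move to 17, which is L ⇒ W
n=22: can move to 17, which is L ⇒ W
n=23: can move to 19, which is L ⇒ W
n=24: can move to 19, which is L ⇒ W
n=25: moves to 24(W), 21(W), 20(W), 18(W); every one is W ⇒ L
n=26: can move to 25, which is L ⇒ W
n=27: moves to 26(W), 23(W), 22(W), 20(W); every one is W ⇒ L
n=28: can move to 27, which is L ⇒ W
n=29: can move to 25, which is L ⇒ W
n=30: can move to 25, which is L ⇒ W
n=31: can move to 27, which is L ⇒ W
n=32: can move to 27, which is L ⇒ W
n=33: moves to 32(W), 29(W), 28(W), 26(W); every one is W ⇒ L
n=34: can move to 33, which is L ⇒ W
n=35: moves to 34(W), 31(W), 30(W), 28(W); every one is W ⇒ L
n=36: can move to 35, which is L ⇒ W
Reading off the rows marked L gives the requested list; there are 10 such values of n.

1, 3, 9, 11, 17, 19, 25, 27, 33, 35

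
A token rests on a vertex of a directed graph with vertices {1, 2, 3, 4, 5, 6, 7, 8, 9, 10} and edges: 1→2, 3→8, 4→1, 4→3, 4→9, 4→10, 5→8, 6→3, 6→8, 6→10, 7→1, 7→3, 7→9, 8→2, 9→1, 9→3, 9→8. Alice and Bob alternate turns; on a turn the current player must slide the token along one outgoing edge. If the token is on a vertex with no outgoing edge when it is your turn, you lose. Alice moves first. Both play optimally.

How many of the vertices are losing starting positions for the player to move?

4

Label each position W (a win for the player to move) or L (a loss). A position with no legal move is L; any other position is W exactly when some move reaches an L, and L when every move reaches a W.
Every edge goes from a vertex to one that appears earlier in the order 10, 2, 8, 1, 3, 6, 9, 4, 7, 5, so processing vertices in that order labels each vertex after all of its successors.
10: no outgoing edge → L
2: no outgoing edge → L
8: W (go to 2, an L position)
1: W (go to 2, an L position)
3: L (sole option 8(W) is W)
6: W (go to 3, an L position)
9: W (go to 3, an L position)
4: W (go to 3, an L position)
7: W (go to 3, an L position)
5: L (sole option 8(W) is W)
The L vertices are 2, 3, 5, 10; that is 4 in all.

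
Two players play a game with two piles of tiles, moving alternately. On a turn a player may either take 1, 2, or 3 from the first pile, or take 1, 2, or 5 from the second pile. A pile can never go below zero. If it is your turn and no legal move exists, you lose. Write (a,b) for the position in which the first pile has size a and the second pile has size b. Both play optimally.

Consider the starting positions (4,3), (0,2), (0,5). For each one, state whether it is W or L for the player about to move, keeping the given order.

Build the W/L table. Terminal = L. A non-terminal position is W if it has a move to some L; otherwise it is L.
No move ever increases a pile, so every position that can arise here has a ≤ 4 and b ≤ 5; it is enough to label the cells with 0 ≤ a ≤ 4 and 0 ≤ b ≤ 5.
Every move lowers a or b (never raises either), so fill the grid row by row in increasing a, and left to right within a row: each cell's successors are then already labelled.
      b=0  b=1  b=2  b=3  b=4  b=5
a=0:    L    W    W    L    W    W
a=1:    W    L    W    W    L    W
a=2:    W    W    L    W    W    L
a=3:    W    W    W    W    W    W
a=4:    L    W    W    L    W    W
Cells with no legal move (terminal, hence L): (0,0).
The remaining L cells, each justified by listing all of its moves:
(0,3): L (options (0,2)(W), (0,1)(W) are all W)
(1,1): L (options (0,1)(W), (1,0)(W) are all W)
(1,4): L (options (0,4)(W), (1,3)(W), (1,2)(W) are all W)
(2,2): L (options (1,2)(W), (0,2)(W), (2,1)(W), (2,0)(W) are all W)
(2,5): L (options (1,5)(W), (0,5)(W), (2,4)(W), (2,3)(W), (2,0)(W) are all W)
(4,0): L (options (3,0)(W), (2,0)(W), (1,0)(W) are all W)
(4,3): L (options (3,3)(W), (2,3)(W), (1,3)(W), (4,2)(W), (4,1)(W) are all W)
Every other cell has at least one move into one of the L cells above, so it is W.
(4,3): one of the L cells justified above, so L
(0,2): the move to (0,0) reaches an L cell, so W
(0,5): the move to (0,3) reaches an L cell, so W

(4,3): L, (0,2): W, (0,5): W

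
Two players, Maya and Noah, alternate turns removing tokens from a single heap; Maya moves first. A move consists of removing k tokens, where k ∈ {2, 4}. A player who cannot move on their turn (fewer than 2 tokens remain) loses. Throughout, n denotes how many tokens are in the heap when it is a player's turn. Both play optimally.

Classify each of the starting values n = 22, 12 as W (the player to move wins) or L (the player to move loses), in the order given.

22: W, 12: L

Build the W/L table. Terminal = L. A non-terminal position is W if it has a move to some L; otherwise it is L.
n=0: no move → L
n=1: no move → L
n=2: →0(L), so W
n=3: →1(L), so W
n=4: →0(L), so W
n=5: →1(L), so W
n=6: →4(W), 2(W) — all W, so L
n=7: →5(W), 3(W) — all W, so L
n=8: →6(L), so W
n=9: →7(L), so W
n=10: →6(L), so W
n=11: →7(L), so W
n=12: →10(W), 8(W) — all W, so L
n=13: →11(W), 9(W) — all W, so L
n=14: →12(L), so W
n=15: →13(L), so W
n=16: →12(L), so W
n=17: →13(L), so W
n=18: →16(W), 14(W) — all W, so L
n=19: →17(W), 15(W) — all W, so L
n=20: →18(L), so W
n=21: →19(L), so W
n=22: →18(L), so W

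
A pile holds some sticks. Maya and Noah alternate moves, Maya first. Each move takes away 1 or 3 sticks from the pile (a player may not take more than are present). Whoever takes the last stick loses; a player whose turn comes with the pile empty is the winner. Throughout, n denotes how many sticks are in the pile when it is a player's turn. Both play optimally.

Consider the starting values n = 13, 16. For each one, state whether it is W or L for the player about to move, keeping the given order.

13: L, 16: W

Classify positions by backward induction: terminal positions (no move available) are W. From any other position, the mover wins iff some move reaches an L.
n=0: no move; the opponent has just taken the last stick and therefore loses → W
n=1: L (sole option 0(W) is W)
n=2: W (go to 1, an L position)
n=3: L (options 2(W), 0(W) are all W)
n=4: W (go to 3, an L position)
n=5: L (options 4(W), 2(W) are all W)
n=6: W (go to 5, an L position)
n=7: L (options 6(W), 4(W) are all W)
n=8: W (go to 7, an L position)
n=9: L (options 8(W), 6(W) are all W)
n=10: W (go to 9, an L position)
n=11: L (options 10(W), 8(W) are all W)
n=12: W (go to 11, an L position)
n=13: L (options 12(W), 10(W) are all W)
n=14: W (go to 13, an L position)
n=15: L (options 14(W), 12(W) are all W)
n=16: W (go to 15, an L position)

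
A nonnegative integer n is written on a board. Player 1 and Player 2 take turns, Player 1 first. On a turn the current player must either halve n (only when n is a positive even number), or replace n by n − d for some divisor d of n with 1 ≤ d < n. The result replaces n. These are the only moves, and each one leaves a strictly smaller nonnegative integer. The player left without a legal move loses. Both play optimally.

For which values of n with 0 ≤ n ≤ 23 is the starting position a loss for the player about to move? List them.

Classify positions by backward induction: terminal positions (no move available) are L. From any other position, the mover wins iff some move reaches an L.
n=0: no move → L
n=1: no move → L
n=2: can move to 1, which is L ⇒ W
n=3: the only move is to 2(W), a W ⇒ L
n=4: can move to 3, which is L ⇒ W
n=5: the only move is to 4(W), a W ⇒ L
n=6: can move to 3, which is L ⇒ W
n=7: the only move is to 6(W), a W ⇒ L
n=8: can move to 7, which is L ⇒ W
n=9: moves to 6(W), 8(W); every one is W ⇒ L
n=10: can move to 5, which is L ⇒ W
n=11: the only move is to 10(W), a W ⇒ L
n=12: can move to 9, which is L ⇒ W
n=13: the only move is to 12(W), a W ⇒ L
n=14: can move to 7, which is L ⇒ W
n=15: moves to 10(W), 12(W), 14(W); every one is W ⇒ L
n=16: can move to 15, which is L ⇒ W
n=17: the only move is to 16(W), a W ⇒ L
n=18: can move to 9, which is L ⇒ W
n=19: the only move is to 18(W), a W ⇒ L
n=20: can move to 15, which is L ⇒ W
n=21: moves to 14(W), 18(W), 20(W); every one is W ⇒ L
n=22: can move to 11, which is L ⇒ W
n=23: the only move is to 22(W), a W ⇒ L
Reading off the rows marked L gives the requested list; there are 13 such values of n.

0, 1, 3, 5, 7, 9, 11, 13, 15, 17, 19, 21, 23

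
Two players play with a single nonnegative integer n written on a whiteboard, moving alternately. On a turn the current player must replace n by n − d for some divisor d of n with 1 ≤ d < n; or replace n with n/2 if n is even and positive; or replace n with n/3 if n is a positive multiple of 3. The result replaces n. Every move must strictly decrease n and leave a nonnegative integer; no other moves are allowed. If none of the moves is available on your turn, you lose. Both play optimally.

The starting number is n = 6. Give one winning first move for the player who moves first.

Move to 4.

Positions with no move are L. A position that does have a move is losing for the player to move precisely when every available move leads to a winning position for the opponent. Fill in the labels:
n=0: no move → L
n=1: no move → L
n=2: W (go to 1, an L position)
n=3: W (go to 1, an L position)
n=4: L (options 2(W), 3(W) are all W)
n=5: W (go to 4, an L position)
n=6: W (go to 4, an L position)
From 6, the L positions reachable in one move are: 4.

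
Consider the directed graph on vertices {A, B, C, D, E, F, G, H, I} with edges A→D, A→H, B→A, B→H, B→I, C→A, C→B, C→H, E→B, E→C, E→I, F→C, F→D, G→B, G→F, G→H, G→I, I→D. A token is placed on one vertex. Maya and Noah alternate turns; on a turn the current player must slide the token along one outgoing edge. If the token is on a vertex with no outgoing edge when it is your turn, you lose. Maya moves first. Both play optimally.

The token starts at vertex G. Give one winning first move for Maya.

Move to H.

Classify positions by backward induction: terminal positions (no move available) are L. From any other position, the mover wins iff some move reaches an L.
Every edge goes from a vertex to one that appears earlier in the order H, D, A, I, B, C, F, E, G, so processing vertices in that order labels each vertex after all of its successors.
H: no outgoing edge → L
D: no outgoing edge → L
A: →D(L), so W
I: →D(L), so W
B: →H(L), so W
C: →H(L), so W
F: →D(L), so W
E: →C(W), B(W), I(W) — all W, so L
G: →H(L), so W
From G, the L positions reachable in one move are: H.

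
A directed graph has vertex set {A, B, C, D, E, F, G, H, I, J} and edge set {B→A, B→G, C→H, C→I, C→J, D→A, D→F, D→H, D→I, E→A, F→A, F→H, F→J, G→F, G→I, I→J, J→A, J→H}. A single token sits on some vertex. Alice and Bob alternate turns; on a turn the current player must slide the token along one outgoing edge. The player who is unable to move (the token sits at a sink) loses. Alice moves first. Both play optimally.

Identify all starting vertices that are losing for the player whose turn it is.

Compute win/loss labels from the base case upward. A position with no move is L. Any other position is W if it can reach an L in one move, else L.
Every edge goes from a vertex to one that appears earlier in the order H, A, J, F, I, C, D, G, E, B, so processing vertices in that order labels each vertex after all of its successors.
H: no outgoing edge → L
A: no outgoing edge → L
J: →A(L), so W
F: →A(L), so W
I: →J(W) only, which is W, so L
C: →I(L), so W
D: →I(L), so W
G: →I(L), so W
E: →A(L), so W
B: →A(L), so W
The losing starting vertices are exactly the entries labelled L in this table (3 of them).

A, H, I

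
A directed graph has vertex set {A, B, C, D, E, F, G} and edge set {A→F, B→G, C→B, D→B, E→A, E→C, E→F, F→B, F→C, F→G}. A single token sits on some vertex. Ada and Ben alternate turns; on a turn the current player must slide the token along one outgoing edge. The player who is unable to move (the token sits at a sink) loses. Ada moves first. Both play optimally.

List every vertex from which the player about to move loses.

A, C, D, G

Positions with no move are L. A position that does have a move is losing for the player to move precisely when every available move leads to a winning position for the opponent. Fill in the labels:
Every edge goes from a vertex to one that appears earlier in the order G, B, C, F, A, D, E, so processing vertices in that order labels each vertex after all of its successors.
G: no outgoing edge → L
B: →G(L), so W
C: →B(W) only, which is W, so L
F: →C(L), so W
A: →F(W) only, which is W, so L
D: →B(W) only, which is W, so L
E: →A(L), so W
The losing starting vertices are exactly the entries labelled L in this table (4 of them).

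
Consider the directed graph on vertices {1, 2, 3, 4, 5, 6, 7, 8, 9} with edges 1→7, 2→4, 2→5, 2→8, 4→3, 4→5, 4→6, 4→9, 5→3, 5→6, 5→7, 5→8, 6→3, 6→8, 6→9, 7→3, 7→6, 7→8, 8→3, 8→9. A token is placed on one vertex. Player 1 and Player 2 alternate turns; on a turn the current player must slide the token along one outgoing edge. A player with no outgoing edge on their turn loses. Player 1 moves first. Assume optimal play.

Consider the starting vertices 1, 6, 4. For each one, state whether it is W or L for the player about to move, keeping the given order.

Positions with no move are L. A position that does have a move is losing for the player to move precisely when every available move leads to a winning position for the opponent. Fill in the labels:
Every edge goes from a vertex to one that appears earlier in the order 9, 3, 8, 6, 7, 5, 4, 1, 2, so processing vertices in that order labels each vertex after all of its successors.
9: no outgoing edge → L
3: no outgoing edge → L
8: →3(L), so W
6: →3(L), so W
7: →3(L), so W
5: →3(L), so W
4: →3(L), so W
1: →7(W) only, which is W, so L
2: →4(W), 5(W), 8(W) — all W, so L

1: L, 6: W, 4: W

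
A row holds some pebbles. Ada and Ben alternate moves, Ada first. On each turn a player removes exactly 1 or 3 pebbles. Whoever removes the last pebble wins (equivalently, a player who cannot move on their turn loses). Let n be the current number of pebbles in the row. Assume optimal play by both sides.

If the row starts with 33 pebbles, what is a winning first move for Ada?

Remove 1, leaving 32.

Label each position W (a win for the player to move) or L (a loss). A position with no legal move is L; any other position is W exactly when some move reaches an L, and L when every move reaches a W.
n=0: no move → L
n=1: W (go to 0, an L position)
n=2: L (sole option 1(W) is W)
n=3: W (go to 2, an L position)
n=4: L (options 3(W), 1(W) are all W)
n=5: W (go to 4, an L position)
n=6: L (options 5(W), 3(W) are all W)
n=7: W (go to 6, an L position)
n=8: L (options 7(W), 5(W) are all W)
n=9: W (go to 8, an L position)
n=10: L (options 9(W), 7(W) are all W)
n=11: W (go to 10, an L position)
n=12: L (options 11(W), 9(W) are all W)
n=13: W (go to 12, an L position)
n=14: L (options 13(W), 11(W) are all W)
n=15: W (go to 14, an L position)
n=16: L (options 15(W), 13(W) are all W)
n=17: W (go to 16, an L position)
n=18: L (options 17(W), 15(W) are all W)
n=19: W (go to 18, an L position)
n=20: L (options 19(W), 17(W) are all W)
n=21: W (go to 20, an L position)
n=22: L (options 21(W), 19(W) are all W)
n=23: W (go to 22, an L position)
n=24: L (options 23(W), 21(W) are all W)
n=25: W (go to 24, an L position)
n=26: L (options 25(W), 23(W) are all W)
n=27: W (go to 26, an L position)
n=28: L (options 27(W), 25(W) are all W)
n=29: W (go to 28, an L position)
n=30: L (options 29(W), 27(W) are all W)
n=31: W (go to 30, an L position)
n=32: L (options 31(W), 29(W) are all W)
n=33: W (go to 32, an L position)
From 33, the L positions reachable in one move are: 32, 30. Any move reaching one of these is winning.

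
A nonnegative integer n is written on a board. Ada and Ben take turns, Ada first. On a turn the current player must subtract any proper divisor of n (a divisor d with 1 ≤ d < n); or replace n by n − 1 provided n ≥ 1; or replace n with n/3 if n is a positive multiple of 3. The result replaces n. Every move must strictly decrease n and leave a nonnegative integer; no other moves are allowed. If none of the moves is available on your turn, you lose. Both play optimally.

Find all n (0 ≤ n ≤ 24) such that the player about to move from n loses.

Compute win/loss labels from the base case upward. A position with no move is L. Any other position is W if it can reach an L in one move, else L.
n=0: no move → L
n=1: →0(L), so W
n=2: →1(W) only, which is W, so L
n=3: →2(L), so W
n=4: →2(L), so W
n=5: →4(W) only, which is W, so L
n=6: →2(L), so W
n=7: →6(W) only, which is W, so L
n=8: →7(L), so W
n=9: →3(W), 6(W), 8(W) — all W, so L
n=10: →5(L), so W
n=11: →10(W) only, which is W, so L
n=12: →9(L), so W
n=13: →12(W) only, which is W, so L
n=14: →7(L), so W
n=15: →5(L), so W
n=16: →8(W), 12(W), 14(W), 15(W) — all W, so L
n=17: →16(L), so W
n=18: →9(L), so W
n=19: →18(W) only, which is W, so L
n=20: →16(L), so W
n=21: →7(L), so W
n=22: →11(L), so W
n=23: →22(W) only, which is W, so L
n=24: →16(L), so W
Reading off the rows marked L gives the requested list; there are 10 such values of n.

0, 2, 5, 7, 9, 11, 13, 16, 19, 23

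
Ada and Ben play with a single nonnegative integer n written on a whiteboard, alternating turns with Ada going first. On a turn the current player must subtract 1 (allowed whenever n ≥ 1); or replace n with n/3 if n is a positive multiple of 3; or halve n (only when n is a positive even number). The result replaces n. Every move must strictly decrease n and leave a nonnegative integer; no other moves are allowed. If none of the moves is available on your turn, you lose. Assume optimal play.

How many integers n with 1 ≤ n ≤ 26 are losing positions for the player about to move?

Work bottom-up. With no move the player to move loses. Otherwise the position is W if at least one move leads to an L position for the opponent, and L if every move leads to a W.
n=0: no move → L
n=1: W (go to 0, an L position)
n=2: L (sole option 1(W) is W)
n=3: W (go to 2, an L position)
n=4: W (go to 2, an L position)
n=5: L (sole option 4(W) is W)
n=6: W (go to 2, an L position)
n=7: L (sole option 6(W) is W)
n=8: W (go to 7, an L position)
n=9: L (options 3(W), 8(W) are all W)
n=10: W (go to 5, an L position)
n=11: L (sole option 10(W) is W)
n=12: W (go to 11, an L position)
n=13: L (sole option 12(W) is W)
n=14: W (go to 7, an L position)
n=15: W (go to 5, an L position)
n=16: L (options 8(W), 15(W) are all W)
n=17: W (go to 16, an L position)
n=18: W (go to 9, an L position)
n=19: L (sole option 18(W) is W)
n=20: W (go to 19, an L position)
n=21: W (go to 7, an L position)
n=22: W (go to 11, an L position)
n=23: L (sole option 22(W) is W)
n=24: W (go to 23, an L position)
n=25: L (sole option 24(W) is W)
n=26: W (go to 13, an L position)
L entries with 1 ≤ n ≤ 26 (n=0 is outside the asked range and is not counted): n = 2, 5, 7, 9, 11, 13, 16, 19, 23, 25; that makes 10.

10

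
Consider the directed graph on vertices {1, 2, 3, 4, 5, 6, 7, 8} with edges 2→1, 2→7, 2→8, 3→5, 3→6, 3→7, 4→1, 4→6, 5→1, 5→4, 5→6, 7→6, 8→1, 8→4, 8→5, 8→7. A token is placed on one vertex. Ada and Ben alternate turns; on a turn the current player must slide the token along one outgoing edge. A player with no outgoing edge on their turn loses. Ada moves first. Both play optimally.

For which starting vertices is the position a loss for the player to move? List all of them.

1, 6

Use the standard recursion: the mover loses at a terminal position; elsewhere, the mover wins exactly when some move hands the opponent an L position.
Every edge goes from a vertex to one that appears earlier in the order 1, 6, 4, 5, 7, 8, 2, 3, so processing vertices in that order labels each vertex after all of its successors.
1: no outgoing edge → L
6: no outgoing edge → L
4: W (go to 6, an L position)
5: W (go to 6, an L position)
7: W (go to 6, an L position)
8: W (go to 1, an L position)
2: W (go to 1, an L position)
3: W (go to 6, an L position)
The losing starting vertices are exactly the entries labelled L in this table (2 of them).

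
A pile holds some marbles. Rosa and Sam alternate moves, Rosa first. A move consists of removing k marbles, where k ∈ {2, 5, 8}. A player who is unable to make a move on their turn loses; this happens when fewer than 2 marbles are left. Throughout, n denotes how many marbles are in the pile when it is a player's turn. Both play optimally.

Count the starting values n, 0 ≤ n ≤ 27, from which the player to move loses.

12

Build the W/L table. Terminal = L. A non-terminal position is W if it has a move to some L; otherwise it is L.
n=0: no move → L
n=1: no move → L
n=2: →0(L), so W
n=3: →1(L), so W
n=4: →2(W) only, which is W, so L
n=5: →0(L), so W
n=6: →4(L), so W
n=7: →5(W), 2(W) — all W, so L
n=8: →0(L), so W
n=9: →7(L), so W
n=10: →8(W), 5(W), 2(W) — all W, so L
n=11: →9(W), 6(W), 3(W) — all W, so L
n=12: →10(L), so W
n=13: →11(L), so W
n=14: →12(W), 9(W), 6(W) — all W, so L
n=15: →10(L), so W
n=16: →14(L), so W
n=17: →15(W), 12(W), 9(W) — all W, so L
n=18: →10(L), so W
n=19: →17(L), so W
n=20: →18(W), 15(W), 12(W) — all W, so L
n=21: →19(W), 16(W), 13(W) — all W, so L
n=22: →20(L), so W
n=23: →21(L), so W
n=24: →22(W), 19(W), 16(W) — all W, so L
n=25: →20(L), so W
n=26: →24(L), so W
n=27: →25(W), 22(W), 19(W) — all W, so L
L entries with 0 ≤ n ≤ 27: n = 0, 1, 4, 7, 10, 11, 14, 17, 20, 21, 24, 27; that makes 12.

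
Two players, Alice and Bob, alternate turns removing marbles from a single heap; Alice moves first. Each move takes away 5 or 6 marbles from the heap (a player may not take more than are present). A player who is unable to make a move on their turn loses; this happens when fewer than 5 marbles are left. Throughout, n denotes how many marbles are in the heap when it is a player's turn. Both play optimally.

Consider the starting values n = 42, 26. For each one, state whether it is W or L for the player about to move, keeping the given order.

Use the standard recursion: the mover loses at a terminal position; elsewhere, the mover wins exactly when some move hands the opponent an L position.
n=0: no move → L
n=1: no move → L
n=2: no move → L
n=3: no move → L
n=4: no move → L
n=5: can move to 0, which is L ⇒ W
n=6: can move to 1, which is L ⇒ W
n=7: can move to 2, which is L ⇒ W
n=8: can move to 3, which is L ⇒ W
n=9: can move to 4, which is L ⇒ W
n=10: can move to 4, which is L ⇒ W
n=11: moves to 6(W), 5(W); every one is W ⇒ L
n=12: moves to 7(W), 6(W); every one is W ⇒ L
n=13: moves to 8(W), 7(W); every one is W ⇒ L
n=14: moves to 9(W), 8(W); every one is W ⇒ L
n=15: moves to 10(W), 9(W); every one is W ⇒ L
n=16: can move to 11, which is L ⇒ W
n=17: can move to 12, which is L ⇒ W
n=18: can move to 13, which is L ⇒ W
n=19: can move to 14, which is L ⇒ W
n=20: can move to 15, which is L ⇒ W
n=21: can move to 15, which is L ⇒ W
n=22: moves to 17(W), 16(W); every one is W ⇒ L
n=23: moves to 18(W), 17(W); every one is W ⇒ L
n=24: moves to 19(W), 18(W); every one is W ⇒ L
n=25: moves to 20(W), 19(W); every one is W ⇒ L
n=26: moves to 21(W), 20(W); every one is W ⇒ L
n=27: can move to 22, which is L ⇒ W
n=28: can move to 23, which is L ⇒ W
n=29: can move to 24, which is L ⇒ W
n=30: can move to 25, which is L ⇒ W
n=31: can move to 26, which is L ⇒ W
n=32: can move to 26, which is L ⇒ W
n=33: moves to 28(W), 27(W); every one is W ⇒ L
n=34: moves to 29(W), 28(W); every one is W ⇒ L
n=35: moves to 30(W), 29(W); every one is W ⇒ L
n=36: moves to 31(W), 30(W); every one is W ⇒ L
n=37: moves to 32(W), 31(W); every one is W ⇒ L
n=38: can move to 33, which is L ⇒ W
n=39: can move to 34, which is L ⇒ W
n=40: can move to 35, which is L ⇒ W
n=41: can move to 36, which is L ⇒ W
n=42: can move to 37, which is L ⇒ W

42: W, 26: L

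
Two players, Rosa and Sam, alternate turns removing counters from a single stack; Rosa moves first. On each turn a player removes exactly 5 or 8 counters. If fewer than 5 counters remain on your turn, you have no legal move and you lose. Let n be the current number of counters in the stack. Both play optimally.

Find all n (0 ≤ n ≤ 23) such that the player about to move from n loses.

0, 1, 2, 3, 4, 13, 14, 15, 16, 17

Build the W/L table. Terminal = L. A non-terminal position is W if it has a move to some L; otherwise it is L.
n=0: no move → L
n=1: no move → L
n=2: no move → L
n=3: no move → L
n=4: no move → L
n=5: reaches L-position 0 → W
n=6: reaches L-position 1 → W
n=7: reaches L-position 2 → W
n=8: reaches L-position 3 → W
n=9: reaches L-position 4 → W
n=10: reaches L-position 2 → W
n=11: reaches L-position 3 → W
n=12: reaches L-position 4 → W
n=13: only reaches 8(W), 5(W), all W → L
n=14: only reaches 9(W), 6(W), all W → L
n=15: only reaches 10(W), 7(W), all W → L
n=16: only reaches 11(W), 8(W), all W → L
n=17: only reaches 12(W), 9(W), all W → L
n=18: reaches L-position 13 → W
n=19: reaches L-position 14 → W
n=20: reaches L-position 15 → W
n=21: reaches L-position 16 → W
n=22: reaches L-position 17 → W
n=23: reaches L-position 15 → W
The losing starting values of n are exactly the entries labelled L in this table (10 of them).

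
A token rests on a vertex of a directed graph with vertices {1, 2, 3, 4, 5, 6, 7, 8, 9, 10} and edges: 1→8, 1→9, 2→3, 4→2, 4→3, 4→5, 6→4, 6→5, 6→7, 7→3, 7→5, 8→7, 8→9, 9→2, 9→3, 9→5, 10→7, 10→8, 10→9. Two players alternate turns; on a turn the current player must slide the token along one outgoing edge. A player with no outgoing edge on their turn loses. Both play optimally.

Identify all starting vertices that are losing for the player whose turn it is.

3, 5, 8

Positions with no move are L. A position that does have a move is losing for the player to move precisely when every available move leads to a winning position for the opponent. Fill in the labels:
Every edge goes from a vertex to one that appears earlier in the order 3, 5, 7, 2, 4, 6, 9, 8, 10, 1, so processing vertices in that order labels each vertex after all of its successors.
3: no outgoing edge → L
5: no outgoing edge → L
7: W (go to 5, an L position)
2: W (go to 3, an L position)
4: W (go to 5, an L position)
6: W (go to 5, an L position)
9: W (go to 5, an L position)
8: L (options 9(W), 7(W) are all W)
10: W (go to 8, an L position)
1: W (go to 8, an L position)
The losing starting vertices are exactly the entries labelled L in this table (3 of them).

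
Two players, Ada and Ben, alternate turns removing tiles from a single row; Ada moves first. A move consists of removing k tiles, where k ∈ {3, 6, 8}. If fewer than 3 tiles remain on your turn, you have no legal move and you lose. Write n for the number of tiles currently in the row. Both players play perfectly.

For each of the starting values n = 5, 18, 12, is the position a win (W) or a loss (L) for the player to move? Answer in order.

Label each position W (a win for the player to move) or L (a loss). A position with no legal move is L; any other position is W exactly when some move reaches an L, and L when every move reaches a W.
n=0: no move → L
n=1: no move → L
n=2: no move → L
n=3: →0(L), so W
n=4: →1(L), so W
n=5: →2(L), so W
n=6: →0(L), so W
n=7: →1(L), so W
n=8: →2(L), so W
n=9: →1(L), so W
n=10: →2(L), so W
n=11: →8(W), 5(W), 3(W) — all W, so L
n=12: →9(W), 6(W), 4(W) — all W, so L
n=13: →10(W), 7(W), 5(W) — all W, so L
n=14: →11(L), so W
n=15: →12(L), so W
n=16: →13(L), so W
n=17: →11(L), so W
n=18: →12(L), so W

5: W, 18: W, 12: L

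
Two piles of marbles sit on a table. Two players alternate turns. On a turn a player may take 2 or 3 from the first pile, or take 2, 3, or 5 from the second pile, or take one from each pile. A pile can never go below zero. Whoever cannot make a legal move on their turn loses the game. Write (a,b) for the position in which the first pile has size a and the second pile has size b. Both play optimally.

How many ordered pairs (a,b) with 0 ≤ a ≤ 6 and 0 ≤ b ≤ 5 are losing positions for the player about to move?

13

Classify positions by backward induction: terminal positions (no move available) are L. From any other position, the mover wins iff some move reaches an L.
Every move lowers a or b (never raises either), so fill the grid row by row in increasing a, and left to right within a row: each cell's successors are then already labelled.
      b=0  b=1  b=2  b=3  b=4  b=5
a=0:    L    L    W    W    W    W
a=1:    L    W    W    W    L    W
a=2:    W    W    L    L    W    W
a=3:    W    W    L    W    W    W
a=4:    W    L    W    W    W    L
a=5:    L    L    W    W    W    W
a=6:    L    W    W    W    L    W
Cells with no legal move (terminal, hence L): (0,0), (0,1), (1,0).
The remaining L cells, each justified by listing all of its moves:
(1,4): moves to (1,2)(W), (1,1)(W), (0,3)(W); every one is W ⇒ L
(2,2): moves to (0,2)(W), (2,0)(W), (1,1)(W); every one is W ⇒ L
(2,3): moves to (0,3)(W), (2,1)(W), (2,0)(W), (1,2)(W); every one is W ⇒ L
(3,2): moves to (1,2)(W), (0,2)(W), (3,0)(W), (2,1)(W); every one is W ⇒ L
(4,1): moves to (2,1)(W), (1,1)(W), (3,0)(W); every one is W ⇒ L
(4,5): moves to (2,5)(W), (1,5)(W), (4,3)(W), (4,2)(W), (4,0)(W), (3,4)(W); every one is W ⇒ L
(5,0): moves to (3,0)(W), (2,0)(W); every one is W ⇒ L
(5,1): moves to (3,1)(W), (2,1)(W), (4,0)(W); every one is W ⇒ L
(6,0): moves to (4,0)(W), (3,0)(W); every one is W ⇒ L
(6,4): moves to (4,4)(W), (3,4)(W), (6,2)(W), (6,1)(W), (5,3)(W); every one is W ⇒ L
Every other cell has at least one move into one of the L cells above, so it is W.
L cells per row: a=0: 2, a=1: 2, a=2: 2, a=3: 1, a=4: 2, a=5: 2, a=6: 2; total 13.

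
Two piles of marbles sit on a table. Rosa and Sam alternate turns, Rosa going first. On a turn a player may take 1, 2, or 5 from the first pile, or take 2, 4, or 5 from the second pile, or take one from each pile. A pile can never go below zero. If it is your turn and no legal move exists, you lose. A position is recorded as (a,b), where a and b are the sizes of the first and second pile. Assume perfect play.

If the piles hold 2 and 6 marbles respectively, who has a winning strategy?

Rosa wins.

Build the W/L table. Terminal = L. A non-terminal position is W if it has a move to some L; otherwise it is L.
No move ever increases a pile, so every position that can arise here has a ≤ 2 and b ≤ 6; it is enough to label the cells with 0 ≤ a ≤ 2 and 0 ≤ b ≤ 6.
Every move lowers a or b (never raises either), so fill the grid row by row in increasing a, and left to right within a row: each cell's successors are then already labelled.
      b=0  b=1  b=2  b=3  b=4  b=5  b=6
a=0:    L    L    W    W    W    W    W
a=1:    W    W    W    L    L    W    W
a=2:    W    W    L    W    W    W    W
Cells with no legal move (terminal, hence L): (0,0), (0,1).
The remaining L cells, each justified by listing all of its moves:
(1,3): L (options (0,3)(W), (1,1)(W), (0,2)(W) are all W)
(1,4): L (options (0,4)(W), (1,2)(W), (1,0)(W), (0,3)(W) are all W)
(2,2): L (options (1,2)(W), (0,2)(W), (2,0)(W), (1,1)(W) are all W)
Every other cell has at least one move into one of the L cells above, so it is W.
From (2,6) Rosa can move to (2,2), reaching an L position.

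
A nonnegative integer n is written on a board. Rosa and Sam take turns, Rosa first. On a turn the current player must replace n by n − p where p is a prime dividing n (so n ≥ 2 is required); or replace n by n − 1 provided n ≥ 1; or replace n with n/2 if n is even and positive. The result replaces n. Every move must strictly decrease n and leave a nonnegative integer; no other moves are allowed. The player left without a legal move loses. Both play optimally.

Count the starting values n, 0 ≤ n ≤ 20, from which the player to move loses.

5

Use the standard recursion: the mover loses at a terminal position; elsewhere, the mover wins exactly when some move hands the opponent an L position.
n=0: no move → L
n=1: →0(L), so W
n=2: →0(L), so W
n=3: →0(L), so W
n=4: →2(W), 3(W) — all W, so L
n=5: →0(L), so W
n=6: →4(L), so W
n=7: →0(L), so W
n=8: →4(L), so W
n=9: →6(W), 8(W) — all W, so L
n=10: →9(L), so W
n=11: →0(L), so W
n=12: →9(L), so W
n=13: →0(L), so W
n=14: →7(W), 12(W), 13(W) — all W, so L
n=15: →14(L), so W
n=16: →14(L), so W
n=17: →0(L), so W
n=18: →9(L), so W
n=19: →0(L), so W
n=20: →10(W), 15(W), 18(W), 19(W) — all W, so L
L entries with 0 ≤ n ≤ 20: n = 0, 4, 9, 14, 20; that makes 5.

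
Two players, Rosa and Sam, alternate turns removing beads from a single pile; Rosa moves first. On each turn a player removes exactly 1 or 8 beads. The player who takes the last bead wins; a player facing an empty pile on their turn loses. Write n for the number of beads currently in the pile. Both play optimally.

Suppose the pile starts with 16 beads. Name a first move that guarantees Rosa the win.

Use the standard recursion: the mover loses at a terminal position; elsewhere, the mover wins exactly when some move hands the opponent an L position.
n=0: no move → L
n=1: →0(L), so W
n=2: →1(W) only, which is W, so L
n=3: →2(L), so W
n=4: →3(W) only, which is W, so L
n=5: →4(L), so W
n=6: →5(W) only, which is W, so L
n=7: →6(L), so W
n=8: →0(L), so W
n=9: →8(W), 1(W) — all W, so L
n=10: →9(L), so W
n=11: →10(W), 3(W) — all W, so L
n=12: →11(L), so W
n=13: →12(W), 5(W) — all W, so L
n=14: →13(L), so W
n=15: →14(W), 7(W) — all W, so L
n=16: →15(L), so W
From 16, the L positions reachable in one move are: 15.

Remove 1, leaving 15.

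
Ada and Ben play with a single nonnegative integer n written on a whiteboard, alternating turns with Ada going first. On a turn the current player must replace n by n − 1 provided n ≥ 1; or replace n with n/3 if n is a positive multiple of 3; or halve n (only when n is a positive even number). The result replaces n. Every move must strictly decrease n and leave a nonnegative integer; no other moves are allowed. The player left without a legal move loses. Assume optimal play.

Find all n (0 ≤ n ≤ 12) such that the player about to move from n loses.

Positions with no move are L. A position that does have a move is losing for the player to move precisely when every available move leads to a winning position for the opponent. Fill in the labels:
n=0: no move → L
n=1: reaches L-position 0 → W
n=2: only reaches 1(W), which is W → L
n=3: reaches L-position 2 → W
n=4: reaches L-position 2 → W
n=5: only reaches 4(W), which is W → L
n=6: reaches L-position 2 → W
n=7: only reaches 6(W), which is W → L
n=8: reaches L-position 7 → W
n=9: only reaches 3(W), 8(W), all W → L
n=10: reaches L-position 5 → W
n=11: only reaches 10(W), which is W → L
n=12: reaches L-position 11 → W
Reading off the rows marked L gives the requested list; there are 6 such values of n.

0, 2, 5, 7, 9, 11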